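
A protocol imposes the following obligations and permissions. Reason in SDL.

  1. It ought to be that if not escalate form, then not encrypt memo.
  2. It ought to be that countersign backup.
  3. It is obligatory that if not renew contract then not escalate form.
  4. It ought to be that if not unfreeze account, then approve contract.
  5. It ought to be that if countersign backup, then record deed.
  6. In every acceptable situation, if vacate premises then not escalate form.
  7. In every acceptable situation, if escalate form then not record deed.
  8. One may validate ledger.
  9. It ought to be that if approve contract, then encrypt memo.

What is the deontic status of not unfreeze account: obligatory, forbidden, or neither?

Forbidden

From premise 2 we have O(countersign_backup).
With premise 5, O(countersign_backup → record_deed), the K-axiom yields O(record_deed).
Premise 7, O(escalate_form → ¬record_deed), contraposes to O(record_deed → ¬escalate_form); with O(record_deed) we get O(¬escalate_form).
Premise 1 is O(¬escalate_form → ¬encrypt_memo); since O(¬escalate_form), deontic closure gives O(¬encrypt_memo).
Premise 9, O(approve_contract → encrypt_memo), contraposes to O(¬encrypt_memo → ¬approve_contract); with O(¬encrypt_memo) we get O(¬approve_contract).
Premise 4 is O(¬unfreeze_account → approve_contract); contrapositively O(¬approve_contract → unfreeze_account). Since O(¬approve_contract) holds, K gives O(unfreeze_account).
Premises 3, 6, 8 do not contribute to this derivation.
Thus O(unfreeze_account), which is F(¬unfreeze_account): ¬unfreeze_account is forbidden.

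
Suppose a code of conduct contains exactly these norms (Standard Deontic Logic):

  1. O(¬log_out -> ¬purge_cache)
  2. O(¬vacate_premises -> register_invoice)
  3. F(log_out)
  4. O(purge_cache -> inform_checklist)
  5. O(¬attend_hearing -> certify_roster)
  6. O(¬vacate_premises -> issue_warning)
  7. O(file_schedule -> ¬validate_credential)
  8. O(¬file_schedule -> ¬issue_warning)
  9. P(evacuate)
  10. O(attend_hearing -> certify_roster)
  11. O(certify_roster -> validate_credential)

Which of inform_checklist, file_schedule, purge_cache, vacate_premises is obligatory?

Premises 10 and 5 cover both cases: O(attend_hearing -> certify_roster) and O(¬attend_hearing -> certify_roster). Since attend_hearing ∨ ¬attend_hearing is a tautology, O(certify_roster) follows.
With premise 11, O(certify_roster -> validate_credential), the K-axiom yields O(validate_credential).
Premise 7, O(file_schedule -> ¬validate_credential), contraposes to O(validate_credential -> ¬file_schedule); with O(validate_credential) we get O(¬file_schedule).
From O(¬file_schedule) and premise 8, O(¬file_schedule -> ¬issue_warning), we obtain O(¬issue_warning).
The contrapositive of premise 6 (O(¬vacate_premises -> issue_warning)) is O(¬issue_warning -> vacate_premises), and O(¬issue_warning) is already established, so O(vacate_premises).
So O(vacate_premises) holds — vacate_premises is obligatory. None of the other listed options is made obligatory by any chain of premises.

vacate_premises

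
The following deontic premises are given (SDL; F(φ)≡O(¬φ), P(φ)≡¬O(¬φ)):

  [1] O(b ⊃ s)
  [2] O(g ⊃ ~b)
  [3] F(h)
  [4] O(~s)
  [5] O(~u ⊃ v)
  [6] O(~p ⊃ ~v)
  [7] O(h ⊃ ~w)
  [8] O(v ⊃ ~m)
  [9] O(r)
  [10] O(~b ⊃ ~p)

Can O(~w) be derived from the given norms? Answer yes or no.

No

Premise 7 is O(h ⊃ ~w), but O(h) is not derivable from the premises, so it does not yield O(~w).
No other premise forces O(~w). An ideal world satisfying every premise can still have ~w false, so O(~w) is not derivable.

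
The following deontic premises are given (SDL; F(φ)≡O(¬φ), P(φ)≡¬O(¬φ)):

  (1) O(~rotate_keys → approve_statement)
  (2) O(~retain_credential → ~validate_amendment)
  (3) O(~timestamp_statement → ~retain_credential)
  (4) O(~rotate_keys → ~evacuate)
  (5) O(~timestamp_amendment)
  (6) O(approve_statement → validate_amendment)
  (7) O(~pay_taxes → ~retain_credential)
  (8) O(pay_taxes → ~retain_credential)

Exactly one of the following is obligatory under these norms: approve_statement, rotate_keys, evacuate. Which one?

rotate_keys

Premises 8 and 7 are O(pay_taxes → ~retain_credential) and O(~pay_taxes → ~retain_credential); every ideal world satisfies pay_taxes or ~pay_taxes, so in either case ~retain_credential holds — hence O(~retain_credential).
With premise 2, O(~retain_credential → ~validate_amendment), the K-axiom yields O(~validate_amendment).
The contrapositive of premise 6 (O(approve_statement → validate_amendment)) is O(~validate_amendment → ~approve_statement), and O(~validate_amendment) is already established, so O(~approve_statement).
Premise 1, O(~rotate_keys → approve_statement), contraposes to O(~approve_statement → rotate_keys); with O(~approve_statement) we get O(rotate_keys).
So O(rotate_keys) holds — rotate_keys is obligatory. None of the other listed options is made obligatory by any chain of premises.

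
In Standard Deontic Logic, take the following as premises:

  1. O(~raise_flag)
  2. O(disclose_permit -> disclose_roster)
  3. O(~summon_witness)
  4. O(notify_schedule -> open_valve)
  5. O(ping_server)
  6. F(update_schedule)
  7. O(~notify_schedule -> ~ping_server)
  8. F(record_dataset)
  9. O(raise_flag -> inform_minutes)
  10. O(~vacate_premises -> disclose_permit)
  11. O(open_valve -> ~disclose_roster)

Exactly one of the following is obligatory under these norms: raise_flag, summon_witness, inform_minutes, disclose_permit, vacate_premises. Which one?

From premise 5 we have O(ping_server).
Premise 7 is O(~notify_schedule -> ~ping_server); contrapositively O(ping_server -> notify_schedule). Since O(ping_server) holds, K gives O(notify_schedule).
Applying K to premise 4 (O(notify_schedule -> open_valve)) and O(notify_schedule) yields O(open_valve).
With premise 11, O(open_valve -> ~disclose_roster), the K-axiom yields O(~disclose_roster).
Premise 2 is O(disclose_permit -> disclose_roster); contrapositively O(~disclose_roster -> ~disclose_permit). Since O(~disclose_roster) holds, K gives O(~disclose_permit).
Premise 10, O(~vacate_premises -> disclose_permit), contraposes to O(~disclose_permit -> vacate_premises); with O(~disclose_permit) we get O(vacate_premises).
So O(vacate_premises) holds — vacate_premises is obligatory. None of the other listed options is made obligatory by any chain of premises.

vacate_premises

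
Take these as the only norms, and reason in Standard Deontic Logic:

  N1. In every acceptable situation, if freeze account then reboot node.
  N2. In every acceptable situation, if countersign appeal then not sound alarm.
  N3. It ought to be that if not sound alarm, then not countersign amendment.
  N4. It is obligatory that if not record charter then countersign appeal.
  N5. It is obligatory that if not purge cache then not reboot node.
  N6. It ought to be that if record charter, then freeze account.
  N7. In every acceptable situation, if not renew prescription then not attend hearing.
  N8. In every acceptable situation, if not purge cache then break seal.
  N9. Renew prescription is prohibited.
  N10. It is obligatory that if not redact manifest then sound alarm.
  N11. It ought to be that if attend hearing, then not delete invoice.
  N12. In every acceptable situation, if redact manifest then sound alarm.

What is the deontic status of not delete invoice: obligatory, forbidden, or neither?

Neither

Premise 11 is O(attend_hearing → ¬delete_invoice), but O(attend_hearing) is not derivable from the premises, so it does not yield O(¬delete_invoice).
No premise or chain of K-axiom applications forces O(¬delete_invoice), and none forces O(delete_invoice). So ¬delete_invoice is neither obligatory nor forbidden under these norms.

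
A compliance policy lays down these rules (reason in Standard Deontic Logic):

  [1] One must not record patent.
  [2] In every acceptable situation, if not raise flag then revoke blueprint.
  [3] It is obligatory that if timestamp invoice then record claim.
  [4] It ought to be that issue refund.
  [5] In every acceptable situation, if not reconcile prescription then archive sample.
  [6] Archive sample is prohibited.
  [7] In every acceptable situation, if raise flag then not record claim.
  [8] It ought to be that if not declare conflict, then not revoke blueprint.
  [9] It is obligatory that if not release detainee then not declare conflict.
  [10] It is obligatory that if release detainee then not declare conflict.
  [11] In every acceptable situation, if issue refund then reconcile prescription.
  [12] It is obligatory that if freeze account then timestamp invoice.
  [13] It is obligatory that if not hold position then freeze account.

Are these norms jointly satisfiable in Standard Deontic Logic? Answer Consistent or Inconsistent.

Premise 5 is O(¬reconcile_prescription → archive_sample), but O(¬reconcile_prescription) is not derivable from the premises, so it does not yield O(archive_sample).
So O(archive_sample) is not derivable, and the apparent clash with O(¬archive_sample) does not arise.
A world satisfying every obligation exists (e.g. archive_sample=false, declare_conflict=false, freeze_account=false, hold_position=true, issue_refund=true, raise_flag=true, reconcile_prescription=true, record_claim=false, record_patent=false, release_detainee=false, revoke_blueprint=false, timestamp_invoice=false); no atom is both obligatory and forbidden, so the set is consistent.

Consistent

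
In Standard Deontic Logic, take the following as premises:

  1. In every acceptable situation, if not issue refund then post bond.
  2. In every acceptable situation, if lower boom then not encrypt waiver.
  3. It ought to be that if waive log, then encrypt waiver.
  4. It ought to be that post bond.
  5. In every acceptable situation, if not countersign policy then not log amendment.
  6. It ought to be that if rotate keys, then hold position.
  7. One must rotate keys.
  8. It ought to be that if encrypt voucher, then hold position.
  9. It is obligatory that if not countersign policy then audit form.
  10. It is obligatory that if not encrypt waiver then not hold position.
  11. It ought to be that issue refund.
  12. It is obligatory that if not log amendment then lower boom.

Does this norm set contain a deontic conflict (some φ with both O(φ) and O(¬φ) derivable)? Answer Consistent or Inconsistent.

Premise 1 is O(¬issue_refund → post_bond); even if O(post_bond) held, inferring O(¬issue_refund) would be affirming the consequent — invalid.
So O(¬issue_refund) is not derivable, and the apparent clash with O(issue_refund) does not arise.
A world satisfying every obligation exists (e.g. audit_form=false, countersign_policy=true, encrypt_voucher=false, encrypt_waiver=true, hold_position=true, issue_refund=true, log_amendment=true, lower_boom=false, post_bond=true, rotate_keys=true, waive_log=false); no atom is both obligatory and forbidden, so the set is consistent.

Consistent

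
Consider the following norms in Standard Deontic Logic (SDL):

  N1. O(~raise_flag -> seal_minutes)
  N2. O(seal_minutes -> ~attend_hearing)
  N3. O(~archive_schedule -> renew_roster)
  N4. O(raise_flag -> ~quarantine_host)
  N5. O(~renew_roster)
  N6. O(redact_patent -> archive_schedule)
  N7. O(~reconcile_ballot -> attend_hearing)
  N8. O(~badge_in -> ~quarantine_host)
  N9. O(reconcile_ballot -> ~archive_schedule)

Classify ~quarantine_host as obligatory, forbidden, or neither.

Premise 5 states O(~renew_roster) outright.
The contrapositive of premise 3 (O(~archive_schedule -> renew_roster)) is O(~renew_roster -> archive_schedule), and O(~renew_roster) is already established, so O(archive_schedule).
The contrapositive of premise 9 (O(reconcile_ballot -> ~archive_schedule)) is O(archive_schedule -> ~reconcile_ballot), and O(archive_schedule) is already established, so O(~reconcile_ballot).
With premise 7, O(~reconcile_ballot -> attend_hearing), the K-axiom yields O(attend_hearing).
Premise 2, O(seal_minutes -> ~attend_hearing), contraposes to O(attend_hearing -> ~seal_minutes); with O(attend_hearing) we get O(~seal_minutes).
The contrapositive of premise 1 (O(~raise_flag -> seal_minutes)) is O(~seal_minutes -> raise_flag), and O(~seal_minutes) is already established, so O(raise_flag).
Applying K to premise 4 (O(raise_flag -> ~quarantine_host)) and O(raise_flag) yields O(~quarantine_host).
Premises 6, 8 do not contribute to this derivation.
Hence ~quarantine_host is obligatory.

Obligatory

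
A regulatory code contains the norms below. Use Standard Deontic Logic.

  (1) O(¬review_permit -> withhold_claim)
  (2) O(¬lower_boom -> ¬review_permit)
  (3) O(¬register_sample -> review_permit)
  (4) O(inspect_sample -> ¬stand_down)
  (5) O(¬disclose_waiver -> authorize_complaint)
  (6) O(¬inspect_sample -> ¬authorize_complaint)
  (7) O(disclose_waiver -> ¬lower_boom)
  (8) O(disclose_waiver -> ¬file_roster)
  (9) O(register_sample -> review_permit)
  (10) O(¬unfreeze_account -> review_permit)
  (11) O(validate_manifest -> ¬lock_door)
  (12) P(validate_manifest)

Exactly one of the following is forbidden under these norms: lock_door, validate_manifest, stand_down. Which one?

stand_down

By case analysis on register_sample: premise 9 gives O(register_sample -> review_permit) and premise 3 gives O(¬register_sample -> review_permit), so O(review_permit) either way.
Premise 2, O(¬lower_boom -> ¬review_permit), contraposes to O(review_permit -> lower_boom); with O(review_permit) we get O(lower_boom).
The contrapositive of premise 7 (O(disclose_waiver -> ¬lower_boom)) is O(lower_boom -> ¬disclose_waiver), and O(lower_boom) is already established, so O(¬disclose_waiver).
Applying K to premise 5 (O(¬disclose_waiver -> authorize_complaint)) and O(¬disclose_waiver) yields O(authorize_complaint).
Premise 6 is O(¬inspect_sample -> ¬authorize_complaint); contrapositively O(authorize_complaint -> inspect_sample). Since O(authorize_complaint) holds, K gives O(inspect_sample).
Applying K to premise 4 (O(inspect_sample -> ¬stand_down)) and O(inspect_sample) yields O(¬stand_down).
So O(¬stand_down) holds, i.e. stand_down is forbidden. None of the other listed options is forbidden under the premises.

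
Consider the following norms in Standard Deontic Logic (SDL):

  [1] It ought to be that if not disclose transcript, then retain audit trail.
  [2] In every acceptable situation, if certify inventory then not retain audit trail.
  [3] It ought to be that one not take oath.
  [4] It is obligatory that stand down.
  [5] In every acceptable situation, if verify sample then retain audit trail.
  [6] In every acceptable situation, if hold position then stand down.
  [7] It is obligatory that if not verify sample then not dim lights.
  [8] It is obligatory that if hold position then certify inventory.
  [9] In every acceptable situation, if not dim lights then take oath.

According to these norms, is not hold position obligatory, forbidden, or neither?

Obligatory

Premise 3 states O(¬take_oath) outright.
Premise 9 is O(¬dim_lights → take_oath); contrapositively O(¬take_oath → dim_lights). Since O(¬take_oath) holds, K gives O(dim_lights).
Premise 7 is O(¬verify_sample → ¬dim_lights); contrapositively O(dim_lights → verify_sample). Since O(dim_lights) holds, K gives O(verify_sample).
With premise 5, O(verify_sample → retain_audit_trail), the K-axiom yields O(retain_audit_trail).
Premise 2 is O(certify_inventory → ¬retain_audit_trail); contrapositively O(retain_audit_trail → ¬certify_inventory). Since O(retain_audit_trail) holds, K gives O(¬certify_inventory).
Premise 8, O(hold_position → certify_inventory), contraposes to O(¬certify_inventory → ¬hold_position); with O(¬certify_inventory) we get O(¬hold_position).
Premises 1, 4, 6 do not contribute to this derivation.
Hence ¬hold_position is obligatory.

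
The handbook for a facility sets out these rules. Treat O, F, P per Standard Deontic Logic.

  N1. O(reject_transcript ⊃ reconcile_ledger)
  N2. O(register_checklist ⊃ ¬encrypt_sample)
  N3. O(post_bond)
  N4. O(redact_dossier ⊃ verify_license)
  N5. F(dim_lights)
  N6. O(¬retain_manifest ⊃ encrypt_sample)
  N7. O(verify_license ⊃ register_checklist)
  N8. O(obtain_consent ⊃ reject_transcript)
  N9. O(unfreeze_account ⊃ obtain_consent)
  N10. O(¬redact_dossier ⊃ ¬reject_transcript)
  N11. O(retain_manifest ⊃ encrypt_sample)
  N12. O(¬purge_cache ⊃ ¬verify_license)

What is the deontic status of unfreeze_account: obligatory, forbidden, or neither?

Forbidden

Premises 6 and 11 cover both cases: O(¬retain_manifest ⊃ encrypt_sample) and O(retain_manifest ⊃ encrypt_sample). Since ¬retain_manifest ∨ retain_manifest is a tautology, O(encrypt_sample) follows.
Premise 2 is O(register_checklist ⊃ ¬encrypt_sample); contrapositively O(encrypt_sample ⊃ ¬register_checklist). Since O(encrypt_sample) holds, K gives O(¬register_checklist).
The contrapositive of premise 7 (O(verify_license ⊃ register_checklist)) is O(¬register_checklist ⊃ ¬verify_license), and O(¬register_checklist) is already established, so O(¬verify_license).
The contrapositive of premise 4 (O(redact_dossier ⊃ verify_license)) is O(¬verify_license ⊃ ¬redact_dossier), and O(¬verify_license) is already established, so O(¬redact_dossier).
With premise 10, O(¬redact_dossier ⊃ ¬reject_transcript), the K-axiom yields O(¬reject_transcript).
Premise 8, O(obtain_consent ⊃ reject_transcript), contraposes to O(¬reject_transcript ⊃ ¬obtain_consent); with O(¬reject_transcript) we get O(¬obtain_consent).
Premise 9 is O(unfreeze_account ⊃ obtain_consent); contrapositively O(¬obtain_consent ⊃ ¬unfreeze_account). Since O(¬obtain_consent) holds, K gives O(¬unfreeze_account).
Premises 1, 3, 5, 12 do not contribute to this derivation.
Thus O(¬unfreeze_account), which is F(unfreeze_account): unfreeze_account is forbidden.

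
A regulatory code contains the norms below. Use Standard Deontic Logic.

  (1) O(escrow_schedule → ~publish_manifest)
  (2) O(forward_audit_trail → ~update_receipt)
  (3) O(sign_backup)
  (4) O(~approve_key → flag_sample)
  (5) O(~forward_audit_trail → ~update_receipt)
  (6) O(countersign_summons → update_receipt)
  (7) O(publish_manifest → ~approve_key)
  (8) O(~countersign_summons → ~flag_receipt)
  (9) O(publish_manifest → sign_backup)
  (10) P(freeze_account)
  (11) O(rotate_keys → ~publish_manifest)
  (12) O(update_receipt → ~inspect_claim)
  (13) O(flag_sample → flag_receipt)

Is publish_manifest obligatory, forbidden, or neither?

Forbidden

Premises 2 and 5 cover both cases: O(forward_audit_trail → ~update_receipt) and O(~forward_audit_trail → ~update_receipt). Since forward_audit_trail ∨ ~forward_audit_trail is a tautology, O(~update_receipt) follows.
The contrapositive of premise 6 (O(countersign_summons → update_receipt)) is O(~update_receipt → ~countersign_summons), and O(~update_receipt) is already established, so O(~countersign_summons).
With premise 8, O(~countersign_summons → ~flag_receipt), the K-axiom yields O(~flag_receipt).
The contrapositive of premise 13 (O(flag_sample → flag_receipt)) is O(~flag_receipt → ~flag_sample), and O(~flag_receipt) is already established, so O(~flag_sample).
Premise 4, O(~approve_key → flag_sample), contraposes to O(~flag_sample → approve_key); with O(~flag_sample) we get O(approve_key).
Premise 7 is O(publish_manifest → ~approve_key); contrapositively O(approve_key → ~publish_manifest). Since O(approve_key) holds, K gives O(~publish_manifest).
Premises 1, 3, 9, 10, 11, 12 do not contribute to this derivation.
Thus O(~publish_manifest), which is F(publish_manifest): publish_manifest is forbidden.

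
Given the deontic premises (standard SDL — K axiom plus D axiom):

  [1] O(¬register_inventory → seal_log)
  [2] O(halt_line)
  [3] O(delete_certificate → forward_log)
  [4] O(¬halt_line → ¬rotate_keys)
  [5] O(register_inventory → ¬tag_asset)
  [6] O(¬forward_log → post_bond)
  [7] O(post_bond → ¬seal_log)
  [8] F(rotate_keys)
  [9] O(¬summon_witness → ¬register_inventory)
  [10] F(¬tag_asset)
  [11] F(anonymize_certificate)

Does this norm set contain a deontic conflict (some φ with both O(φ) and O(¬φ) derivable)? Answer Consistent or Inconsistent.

Consistent

Premise 4 is O(¬halt_line → ¬rotate_keys); even if O(¬rotate_keys) held, inferring O(¬halt_line) would be affirming the consequent — invalid.
So O(¬halt_line) is not derivable, and the apparent clash with O(halt_line) does not arise.
A world satisfying every obligation exists (e.g. anonymize_certificate=false, delete_certificate=false, forward_log=true, halt_line=true, post_bond=false, register_inventory=false, rotate_keys=false, seal_log=true, summon_witness=false, tag_asset=true); no atom is both obligatory and forbidden, so the set is consistent.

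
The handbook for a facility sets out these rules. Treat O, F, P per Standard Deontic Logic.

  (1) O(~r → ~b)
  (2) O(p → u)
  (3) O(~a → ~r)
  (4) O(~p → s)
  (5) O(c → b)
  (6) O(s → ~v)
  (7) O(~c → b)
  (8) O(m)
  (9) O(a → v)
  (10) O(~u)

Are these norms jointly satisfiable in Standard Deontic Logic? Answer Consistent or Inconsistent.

By case analysis on ~c: premise 7 gives O(~c → b) and premise 5 gives O(c → b), so O(b) either way.
The contrapositive of premise 1 (O(~r → ~b)) is O(b → r), and O(b) is already established, so O(r).
Premise 3, O(~a → ~r), contraposes to O(r → a); with O(r) we get O(a).
Premise 9 is O(a → v); since O(a), deontic closure gives O(v).
Premise 6 is O(s → ~v); contrapositively O(v → ~s). Since O(v) holds, K gives O(~s).
Premise 4 is O(~p → s); contrapositively O(~s → p). Since O(~s) holds, K gives O(p).
Applying K to premise 2 (O(p → u)) and O(p) yields O(u).
However, premise 10 gives O(~u).
We now have both O(u) and O(~u) — u is simultaneously obligatory and forbidden, violating the D-axiom.

Inconsistent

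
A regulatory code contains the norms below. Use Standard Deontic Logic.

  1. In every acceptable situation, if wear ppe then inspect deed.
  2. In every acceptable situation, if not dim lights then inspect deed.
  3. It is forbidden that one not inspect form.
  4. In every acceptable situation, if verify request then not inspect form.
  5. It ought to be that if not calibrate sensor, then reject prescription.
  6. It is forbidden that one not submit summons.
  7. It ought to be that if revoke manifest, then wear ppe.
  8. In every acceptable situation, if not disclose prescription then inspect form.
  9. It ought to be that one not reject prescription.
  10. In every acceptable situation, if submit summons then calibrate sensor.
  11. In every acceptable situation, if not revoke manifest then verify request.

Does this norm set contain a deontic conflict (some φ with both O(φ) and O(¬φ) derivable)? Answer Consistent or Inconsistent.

Consistent

Premise 5 is O(¬calibrate_sensor → reject_prescription), but O(¬calibrate_sensor) is not derivable from the premises, so it does not yield O(reject_prescription).
So O(reject_prescription) is not derivable, and the apparent clash with O(¬reject_prescription) does not arise.
A world satisfying every obligation exists (e.g. calibrate_sensor=true, dim_lights=false, disclose_prescription=false, inspect_deed=true, inspect_form=true, reject_prescription=false, revoke_manifest=true, submit_summons=true, verify_request=false, wear_ppe=true); no atom is both obligatory and forbidden, so the set is consistent.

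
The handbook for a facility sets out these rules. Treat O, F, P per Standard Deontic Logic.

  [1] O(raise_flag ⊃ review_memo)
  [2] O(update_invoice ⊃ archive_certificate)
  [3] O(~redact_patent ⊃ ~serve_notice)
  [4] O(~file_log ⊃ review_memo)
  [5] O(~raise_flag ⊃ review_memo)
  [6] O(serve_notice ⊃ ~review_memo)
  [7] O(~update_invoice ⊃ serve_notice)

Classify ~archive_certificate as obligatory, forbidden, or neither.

Forbidden

By case analysis on raise_flag: premise 1 gives O(raise_flag ⊃ review_memo) and premise 5 gives O(~raise_flag ⊃ review_memo), so O(review_memo) either way.
Premise 6, O(serve_notice ⊃ ~review_memo), contraposes to O(review_memo ⊃ ~serve_notice); with O(review_memo) we get O(~serve_notice).
Premise 7, O(~update_invoice ⊃ serve_notice), contraposes to O(~serve_notice ⊃ update_invoice); with O(~serve_notice) we get O(update_invoice).
Applying K to premise 2 (O(update_invoice ⊃ archive_certificate)) and O(update_invoice) yields O(archive_certificate).
Premises 3, 4 do not contribute to this derivation.
Thus O(archive_certificate), which is F(~archive_certificate): ~archive_certificate is forbidden.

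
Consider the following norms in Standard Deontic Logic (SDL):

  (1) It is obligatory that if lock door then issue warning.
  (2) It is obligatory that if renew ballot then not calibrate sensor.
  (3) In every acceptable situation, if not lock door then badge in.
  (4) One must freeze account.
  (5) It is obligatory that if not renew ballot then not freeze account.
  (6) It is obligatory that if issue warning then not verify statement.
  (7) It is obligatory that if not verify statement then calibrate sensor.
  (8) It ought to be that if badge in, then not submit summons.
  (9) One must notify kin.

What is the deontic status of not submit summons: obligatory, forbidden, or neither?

Premise 4 gives O(freeze_account).
Premise 5, O(¬renew_ballot → ¬freeze_account), contraposes to O(freeze_account → renew_ballot); with O(freeze_account) we get O(renew_ballot).
Premise 2 is O(renew_ballot → ¬calibrate_sensor); since O(renew_ballot), deontic closure gives O(¬calibrate_sensor).
The contrapositive of premise 7 (O(¬verify_statement → calibrate_sensor)) is O(¬calibrate_sensor → verify_statement), and O(¬calibrate_sensor) is already established, so O(verify_statement).
Premise 6 is O(issue_warning → ¬verify_statement); contrapositively O(verify_statement → ¬issue_warning). Since O(verify_statement) holds, K gives O(¬issue_warning).
The contrapositive of premise 1 (O(lock_door → issue_warning)) is O(¬issue_warning → ¬lock_door), and O(¬issue_warning) is already established, so O(¬lock_door).
From O(¬lock_door) and premise 3, O(¬lock_door → badge_in), we obtain O(badge_in).
Premise 8 is O(badge_in → ¬submit_summons); since O(badge_in), deontic closure gives O(¬submit_summons).
Premise 9 does not contribute to this derivation.
Hence ¬submit_summons is obligatory.

Obligatory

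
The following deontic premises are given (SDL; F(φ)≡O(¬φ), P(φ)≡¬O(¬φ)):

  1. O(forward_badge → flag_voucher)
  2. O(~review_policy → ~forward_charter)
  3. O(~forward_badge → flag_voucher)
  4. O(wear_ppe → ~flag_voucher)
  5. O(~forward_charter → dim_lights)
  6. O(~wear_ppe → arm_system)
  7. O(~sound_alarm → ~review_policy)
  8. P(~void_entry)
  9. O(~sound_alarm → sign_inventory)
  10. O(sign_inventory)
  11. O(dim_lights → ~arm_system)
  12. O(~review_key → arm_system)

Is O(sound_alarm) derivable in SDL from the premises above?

Premises 3 and 1 cover both cases: O(~forward_badge → flag_voucher) and O(forward_badge → flag_voucher). Since ~forward_badge ∨ forward_badge is a tautology, O(flag_voucher) follows.
Premise 4 is O(wear_ppe → ~flag_voucher); contrapositively O(flag_voucher → ~wear_ppe). Since O(flag_voucher) holds, K gives O(~wear_ppe).
With premise 6, O(~wear_ppe → arm_system), the K-axiom yields O(arm_system).
Premise 11, O(dim_lights → ~arm_system), contraposes to O(arm_system → ~dim_lights); with O(arm_system) we get O(~dim_lights).
The contrapositive of premise 5 (O(~forward_charter → dim_lights)) is O(~dim_lights → forward_charter), and O(~dim_lights) is already established, so O(forward_charter).
The contrapositive of premise 2 (O(~review_policy → ~forward_charter)) is O(forward_charter → review_policy), and O(forward_charter) is already established, so O(review_policy).
Premise 7, O(~sound_alarm → ~review_policy), contraposes to O(review_policy → sound_alarm); with O(review_policy) we get O(sound_alarm).
Premises 8, 9, 10, 12 do not contribute to this derivation.
So O(sound_alarm) follows.

Yes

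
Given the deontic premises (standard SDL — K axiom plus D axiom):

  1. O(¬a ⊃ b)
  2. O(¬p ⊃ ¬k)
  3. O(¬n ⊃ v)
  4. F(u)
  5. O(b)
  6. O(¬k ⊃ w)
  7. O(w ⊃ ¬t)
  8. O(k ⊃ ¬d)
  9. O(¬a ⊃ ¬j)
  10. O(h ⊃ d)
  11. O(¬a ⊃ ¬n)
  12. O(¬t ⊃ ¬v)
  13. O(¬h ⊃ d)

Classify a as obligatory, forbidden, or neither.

Premises 10 and 13 are O(h ⊃ d) and O(¬h ⊃ d); every ideal world satisfies h or ¬h, so in either case d holds — hence O(d).
Premise 8 is O(k ⊃ ¬d); contrapositively O(d ⊃ ¬k). Since O(d) holds, K gives O(¬k).
Applying K to premise 6 (O(¬k ⊃ w)) and O(¬k) yields O(w).
Applying K to premise 7 (O(w ⊃ ¬t)) and O(w) yields O(¬t).
Applying K to premise 12 (O(¬t ⊃ ¬v)) and O(¬t) yields O(¬v).
Premise 3 is O(¬n ⊃ v); contrapositively O(¬v ⊃ n). Since O(¬v) holds, K gives O(n).
Premise 11 is O(¬a ⊃ ¬n); contrapositively O(n ⊃ a). Since O(n) holds, K gives O(a).
Premises 1, 2, 4, 5, 9 do not contribute to this derivation.
Hence a is obligatory.

Obligatory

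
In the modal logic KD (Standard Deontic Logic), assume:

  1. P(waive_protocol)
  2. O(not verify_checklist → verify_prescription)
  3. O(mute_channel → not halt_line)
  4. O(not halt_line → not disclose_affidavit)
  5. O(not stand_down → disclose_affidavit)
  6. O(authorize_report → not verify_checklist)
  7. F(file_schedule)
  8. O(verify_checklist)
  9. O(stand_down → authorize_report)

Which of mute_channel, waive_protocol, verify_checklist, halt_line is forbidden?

mute_channel

Premise 8 states O(verify_checklist) outright.
Premise 6, O(authorize_report → not verify_checklist), contraposes to O(verify_checklist → not authorize_report); with O(verify_checklist) we get O(not authorize_report).
Premise 9, O(stand_down → authorize_report), contraposes to O(not authorize_report → not stand_down); with O(not authorize_report) we get O(not stand_down).
Applying K to premise 5 (O(not stand_down → disclose_affidavit)) and O(not stand_down) yields O(disclose_affidavit).
Premise 4, O(not halt_line → not disclose_affidavit), contraposes to O(disclose_affidavit → halt_line); with O(disclose_affidavit) we get O(halt_line).
Premise 3 is O(mute_channel → not halt_line); contrapositively O(halt_line → not mute_channel). Since O(halt_line) holds, K gives O(not mute_channel).
So O(not mute_channel) holds, i.e. mute_channel is forbidden. None of the other listed options is forbidden under the premises.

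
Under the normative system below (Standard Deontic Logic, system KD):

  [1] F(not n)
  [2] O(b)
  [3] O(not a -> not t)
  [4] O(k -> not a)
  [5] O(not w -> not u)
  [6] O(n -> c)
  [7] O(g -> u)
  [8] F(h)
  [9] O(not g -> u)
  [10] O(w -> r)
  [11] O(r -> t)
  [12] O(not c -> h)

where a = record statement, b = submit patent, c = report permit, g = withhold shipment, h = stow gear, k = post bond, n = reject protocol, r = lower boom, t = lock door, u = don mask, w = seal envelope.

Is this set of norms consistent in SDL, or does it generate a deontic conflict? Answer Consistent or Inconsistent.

Premise 12 is O(not c -> h), but O(not c) is not derivable from the premises, so it does not yield O(h).
So O(h) is not derivable, and the apparent clash with O(not h) does not arise.
A world satisfying every obligation exists (e.g. a=true, b=true, c=true, g=false, h=false, k=false, n=true, r=true, t=true, u=true, w=true); no atom is both obligatory and forbidden, so the set is consistent.

Consistent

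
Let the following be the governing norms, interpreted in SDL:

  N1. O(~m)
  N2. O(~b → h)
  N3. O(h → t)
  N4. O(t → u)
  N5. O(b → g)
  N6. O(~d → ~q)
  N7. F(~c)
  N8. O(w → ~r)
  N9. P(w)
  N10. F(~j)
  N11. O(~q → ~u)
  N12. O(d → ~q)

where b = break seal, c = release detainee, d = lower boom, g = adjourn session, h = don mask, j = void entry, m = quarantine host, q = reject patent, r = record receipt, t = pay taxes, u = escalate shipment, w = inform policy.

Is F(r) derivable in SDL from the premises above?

Premise 8 is O(w → ~r), but O(w) is not derivable from the premises (the permission P(w) asserts only ~O(~w), not O(w)), so it does not yield O(~r).
No other premise forces O(~r). An ideal world satisfying every premise can still have r true, so F(r) is not derivable.

No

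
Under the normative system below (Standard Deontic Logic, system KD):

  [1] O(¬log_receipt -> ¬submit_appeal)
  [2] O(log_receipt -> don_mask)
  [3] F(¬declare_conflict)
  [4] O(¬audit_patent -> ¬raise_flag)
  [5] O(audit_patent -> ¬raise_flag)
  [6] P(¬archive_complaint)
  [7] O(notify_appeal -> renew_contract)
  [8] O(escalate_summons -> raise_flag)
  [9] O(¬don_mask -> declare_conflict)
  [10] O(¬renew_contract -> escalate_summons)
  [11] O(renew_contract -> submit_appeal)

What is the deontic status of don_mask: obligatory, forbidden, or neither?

Obligatory

Premises 5 and 4 are O(audit_patent -> ¬raise_flag) and O(¬audit_patent -> ¬raise_flag); every ideal world satisfies audit_patent or ¬audit_patent, so in either case ¬raise_flag holds — hence O(¬raise_flag).
The contrapositive of premise 8 (O(escalate_summons -> raise_flag)) is O(¬raise_flag -> ¬escalate_summons), and O(¬raise_flag) is already established, so O(¬escalate_summons).
The contrapositive of premise 10 (O(¬renew_contract -> escalate_summons)) is O(¬escalate_summons -> renew_contract), and O(¬escalate_summons) is already established, so O(renew_contract).
Applying K to premise 11 (O(renew_contract -> submit_appeal)) and O(renew_contract) yields O(submit_appeal).
The contrapositive of premise 1 (O(¬log_receipt -> ¬submit_appeal)) is O(submit_appeal -> log_receipt), and O(submit_appeal) is already established, so O(log_receipt).
From O(log_receipt) and premise 2, O(log_receipt -> don_mask), we obtain O(don_mask).
Premises 3, 6, 7, 9 do not contribute to this derivation.
Hence don_mask is obligatory.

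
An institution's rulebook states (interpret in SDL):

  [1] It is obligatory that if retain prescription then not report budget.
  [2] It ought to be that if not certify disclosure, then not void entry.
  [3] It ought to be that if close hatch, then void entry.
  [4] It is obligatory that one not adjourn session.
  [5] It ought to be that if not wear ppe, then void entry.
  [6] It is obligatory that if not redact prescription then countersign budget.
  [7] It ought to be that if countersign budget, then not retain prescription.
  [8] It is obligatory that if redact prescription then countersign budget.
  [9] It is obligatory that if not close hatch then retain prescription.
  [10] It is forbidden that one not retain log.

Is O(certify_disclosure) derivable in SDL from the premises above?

Premises 6 and 8 are O(¬redact_prescription → countersign_budget) and O(redact_prescription → countersign_budget); every ideal world satisfies ¬redact_prescription or redact_prescription, so in either case countersign_budget holds — hence O(countersign_budget).
Applying K to premise 7 (O(countersign_budget → ¬retain_prescription)) and O(countersign_budget) yields O(¬retain_prescription).
The contrapositive of premise 9 (O(¬close_hatch → retain_prescription)) is O(¬retain_prescription → close_hatch), and O(¬retain_prescription) is already established, so O(close_hatch).
With premise 3, O(close_hatch → void_entry), the K-axiom yields O(void_entry).
Premise 2, O(¬certify_disclosure → ¬void_entry), contraposes to O(void_entry → certify_disclosure); with O(void_entry) we get O(certify_disclosure).
Premises 1, 4, 5, 10 do not contribute to this derivation.
So O(certify_disclosure) follows.

Yes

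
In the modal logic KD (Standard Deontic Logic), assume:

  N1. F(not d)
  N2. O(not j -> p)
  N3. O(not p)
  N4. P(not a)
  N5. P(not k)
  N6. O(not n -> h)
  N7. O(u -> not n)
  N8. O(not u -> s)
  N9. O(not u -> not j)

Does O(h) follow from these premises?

Yes

Premise 3 states O(not p) outright.
Premise 2 is O(not j -> p); contrapositively O(not p -> j). Since O(not p) holds, K gives O(j).
The contrapositive of premise 9 (O(not u -> not j)) is O(j -> u), and O(j) is already established, so O(u).
From O(u) and premise 7, O(u -> not n), we obtain O(not n).
Premise 6 is O(not n -> h); since O(not n), deontic closure gives O(h).
Premises 1, 4, 5, 8 do not contribute to this derivation.
So O(h) follows.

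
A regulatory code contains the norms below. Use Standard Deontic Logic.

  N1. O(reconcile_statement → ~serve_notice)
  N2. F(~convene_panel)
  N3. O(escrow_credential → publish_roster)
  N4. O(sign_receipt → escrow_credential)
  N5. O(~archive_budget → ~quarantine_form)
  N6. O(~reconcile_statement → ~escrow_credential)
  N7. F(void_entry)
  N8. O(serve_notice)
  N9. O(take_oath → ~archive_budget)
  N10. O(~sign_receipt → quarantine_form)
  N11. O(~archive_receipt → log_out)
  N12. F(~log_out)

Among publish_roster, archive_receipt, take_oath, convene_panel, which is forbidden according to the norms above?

take_oath

Premise 8 gives O(serve_notice).
Premise 1, O(reconcile_statement → ~serve_notice), contraposes to O(serve_notice → ~reconcile_statement); with O(serve_notice) we get O(~reconcile_statement).
Premise 6 is O(~reconcile_statement → ~escrow_credential); since O(~reconcile_statement), deontic closure gives O(~escrow_credential).
Premise 4, O(sign_receipt → escrow_credential), contraposes to O(~escrow_credential → ~sign_receipt); with O(~escrow_credential) we get O(~sign_receipt).
Premise 10 is O(~sign_receipt → quarantine_form); since O(~sign_receipt), deontic closure gives O(quarantine_form).
Premise 5 is O(~archive_budget → ~quarantine_form); contrapositively O(quarantine_form → archive_budget). Since O(quarantine_form) holds, K gives O(archive_budget).
Premise 9 is O(take_oath → ~archive_budget); contrapositively O(archive_budget → ~take_oath). Since O(archive_budget) holds, K gives O(~take_oath).
So O(~take_oath) holds, i.e. take_oath is forbidden. None of the other listed options is forbidden under the premises.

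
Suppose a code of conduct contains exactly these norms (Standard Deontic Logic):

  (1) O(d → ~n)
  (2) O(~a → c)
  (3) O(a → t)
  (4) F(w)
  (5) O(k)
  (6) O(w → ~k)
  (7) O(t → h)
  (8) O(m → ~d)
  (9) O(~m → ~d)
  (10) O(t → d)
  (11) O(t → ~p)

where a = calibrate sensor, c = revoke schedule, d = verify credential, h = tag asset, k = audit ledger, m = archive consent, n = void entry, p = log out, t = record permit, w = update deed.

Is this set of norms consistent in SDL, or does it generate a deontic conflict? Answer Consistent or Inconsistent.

Consistent

Premise 6 is O(w → ~k), but O(w) is not derivable from the premises, so it does not yield O(~k).
So O(~k) is not derivable, and the apparent clash with O(k) does not arise.
A world satisfying every obligation exists (e.g. a=false, c=true, d=false, h=false, k=true, m=false, n=false, p=false, t=false, w=false); no atom is both obligatory and forbidden, so the set is consistent.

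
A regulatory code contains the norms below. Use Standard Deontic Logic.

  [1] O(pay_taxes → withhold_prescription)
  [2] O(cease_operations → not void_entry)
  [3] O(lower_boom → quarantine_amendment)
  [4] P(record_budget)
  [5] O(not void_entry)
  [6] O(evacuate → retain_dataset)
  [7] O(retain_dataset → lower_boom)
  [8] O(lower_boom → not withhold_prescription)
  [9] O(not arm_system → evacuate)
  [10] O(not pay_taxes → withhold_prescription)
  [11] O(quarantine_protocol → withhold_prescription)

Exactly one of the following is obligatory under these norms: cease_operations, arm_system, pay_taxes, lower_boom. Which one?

Premises 10 and 1 cover both cases: O(not pay_taxes → withhold_prescription) and O(pay_taxes → withhold_prescription). Since not pay_taxes ∨ pay_taxes is a tautology, O(withhold_prescription) follows.
Premise 8, O(lower_boom → not withhold_prescription), contraposes to O(withhold_prescription → not lower_boom); with O(withhold_prescription) we get O(not lower_boom).
Premise 7 is O(retain_dataset → lower_boom); contrapositively O(not lower_boom → not retain_dataset). Since O(not lower_boom) holds, K gives O(not retain_dataset).
The contrapositive of premise 6 (O(evacuate → retain_dataset)) is O(not retain_dataset → not evacuate), and O(not retain_dataset) is already established, so O(not evacuate).
Premise 9 is O(not arm_system → evacuate); contrapositively O(not evacuate → arm_system). Since O(not evacuate) holds, K gives O(arm_system).
So O(arm_system) holds — arm_system is obligatory. None of the other listed options is made obligatory by any chain of premises.

arm_system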